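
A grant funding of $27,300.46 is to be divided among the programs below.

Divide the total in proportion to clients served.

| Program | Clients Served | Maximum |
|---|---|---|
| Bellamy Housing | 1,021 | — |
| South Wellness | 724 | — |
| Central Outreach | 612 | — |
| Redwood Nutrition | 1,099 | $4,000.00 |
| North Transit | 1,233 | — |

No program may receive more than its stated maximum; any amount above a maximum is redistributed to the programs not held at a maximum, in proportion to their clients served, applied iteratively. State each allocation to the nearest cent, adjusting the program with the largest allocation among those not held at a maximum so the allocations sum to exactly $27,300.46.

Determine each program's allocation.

Bellamy Housing: $6,626.68; South Wellness: $4,699.03; Central Outreach: $3,972.11; Redwood Nutrition: $4,000.00; North Transit: $8,002.64

Combined clients served = 4,689.
Proportional shares (ignoring caps): Bellamy Housing 5,944.5020; South Wellness 4,215.2982; Central Outreach 3,563.2078; Redwood Nutrition 6,398.6363; North Transit 7,178.8158.
Cap binds for Redwood Nutrition ($4,000.00); balance $23,300.46 reallocated over remaining clients served 3,590.
Remaining shares: Bellamy Housing 6,626.6768 → $6,626.68; South Wellness 4,699.0343 → $4,699.03; Central Outreach 3,972.1118 → $3,972.11; North Transit 8,002.6371 → $8,002.64.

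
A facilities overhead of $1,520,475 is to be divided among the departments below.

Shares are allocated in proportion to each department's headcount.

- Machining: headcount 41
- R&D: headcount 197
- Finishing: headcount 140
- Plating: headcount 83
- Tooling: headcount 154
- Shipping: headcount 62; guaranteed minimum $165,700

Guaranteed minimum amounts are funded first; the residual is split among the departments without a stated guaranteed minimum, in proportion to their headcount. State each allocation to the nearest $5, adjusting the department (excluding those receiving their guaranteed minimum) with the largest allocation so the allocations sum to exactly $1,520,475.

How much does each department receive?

Machining: $90,320 | R&D: $433,965 | Finishing: $308,405 | Plating: $182,840 | Tooling: $339,245 | Shipping: $165,700

Minimums first: Shipping $165,700. Remaining pool $1,354,775.
Remaining pool split over remaining headcount 615: Machining 90,318.33 → $90,320; R&D 433,968.58 → $433,970; Finishing 308,404.07 → $308,405; Plating 182,839.55 → $182,840; Tooling 339,244.47 → $339,245.
Rounding difference −$5 applied to R&D → $433,965.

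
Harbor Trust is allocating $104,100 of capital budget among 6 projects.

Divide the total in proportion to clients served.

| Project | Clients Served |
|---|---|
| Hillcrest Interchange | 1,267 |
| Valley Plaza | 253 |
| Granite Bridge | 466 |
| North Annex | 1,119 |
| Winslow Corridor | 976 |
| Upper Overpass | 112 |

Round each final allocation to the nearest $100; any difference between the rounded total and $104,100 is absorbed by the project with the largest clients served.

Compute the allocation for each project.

Total clients served = 4,193.
Pro-rata amounts: Hillcrest Interchange 1,267/4,193 × $104,100 = 31,455.93; Valley Plaza 253/4,193 × $104,100 = 6,281.25; Granite Bridge 466/4,193 × $104,100 = 11,569.43; North Annex 1,119/4,193 × $104,100 = 27,781.52; Winslow Corridor 976/4,193 × $104,100 = 24,231.24; Upper Overpass 112/4,193 × $104,100 = 2,780.63.
After rounding ($100): Hillcrest Interchange $31,500; Valley Plaza $6,300; Granite Bridge $11,600; North Annex $27,800; Winslow Corridor $24,200; Upper Overpass $2,800. Sum = $104,200.
Difference $104,100 − $104,200 = −$100 applied to largest clients served (Hillcrest Interchange): Hillcrest Interchange becomes $31,400.

Hillcrest Interchange: $31,400; Valley Plaza: $6,300; Granite Bridge: $11,600; North Annex: $27,800; Winslow Corridor: $24,200; Upper Overpass: $2,800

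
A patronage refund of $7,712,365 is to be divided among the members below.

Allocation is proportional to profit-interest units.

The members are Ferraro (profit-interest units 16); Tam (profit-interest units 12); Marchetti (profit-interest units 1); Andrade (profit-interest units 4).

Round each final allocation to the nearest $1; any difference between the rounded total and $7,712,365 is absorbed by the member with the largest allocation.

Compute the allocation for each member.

Total profit-interest units = 33.
Raw shares: Ferraro 16/33 × $7,712,365 = 3,739,328.48; Tam 12/33 × $7,712,365 = 2,804,496.36; Marchetti 1/33 × $7,712,365 = 233,708.03; Andrade 4/33 × $7,712,365 = 934,832.12.
Rounded to nearest $1: Ferraro $3,739,328; Tam $2,804,496; Marchetti $233,708; Andrade $934,832. Sum = $7,712,364.
Difference $7,712,365 − $7,712,364 = +$1 applied to largest allocation (Ferraro): Ferraro becomes $3,739,329.

Ferraro: $3,739,329 · Tam: $2,804,496 · Marchetti: $233,708 · Andrade: $934,832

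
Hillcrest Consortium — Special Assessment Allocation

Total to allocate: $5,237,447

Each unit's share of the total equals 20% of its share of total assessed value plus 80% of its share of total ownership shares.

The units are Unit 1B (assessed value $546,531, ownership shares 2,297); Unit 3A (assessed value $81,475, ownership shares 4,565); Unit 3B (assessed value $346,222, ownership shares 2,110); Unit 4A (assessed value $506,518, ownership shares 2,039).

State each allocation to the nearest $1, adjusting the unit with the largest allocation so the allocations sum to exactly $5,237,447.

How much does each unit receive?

Totals — assessed value 1,480,746, ownership shares 11,011.
Combined weights (20% assessed value + 80% ownership shares): Unit 1B 0.2407; Unit 3A 0.3427; Unit 3B 0.2001; Unit 4A 0.2166.
Pro-rata amounts: Unit 1B 1,260,684.86; Unit 3A 1,794,731.26; Unit 3B 1,047,826.85; Unit 4A 1,134,204.03.
At nearest $1: Unit 1B $1,260,685; Unit 3A $1,794,731; Unit 3B $1,047,827; Unit 4A $1,134,204. Sum = $5,237,447.
Rounded total matches; no reconciliation needed.

Unit 1B: $1,260,685 · Unit 3A: $1,794,731 · Unit 3B: $1,047,827 · Unit 4A: $1,134,204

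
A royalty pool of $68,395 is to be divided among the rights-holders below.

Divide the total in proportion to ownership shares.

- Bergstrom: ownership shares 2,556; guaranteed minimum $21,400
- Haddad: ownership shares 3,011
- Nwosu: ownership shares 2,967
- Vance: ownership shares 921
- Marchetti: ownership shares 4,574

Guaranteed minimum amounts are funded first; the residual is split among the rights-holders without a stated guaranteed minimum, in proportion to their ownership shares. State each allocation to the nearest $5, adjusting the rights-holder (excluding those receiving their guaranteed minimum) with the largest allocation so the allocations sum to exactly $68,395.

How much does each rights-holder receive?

Bergstrom: $21,400 · Haddad: $12,335 · Nwosu: $12,155 · Vance: $3,775 · Marchetti: $18,730

Minimums first: Bergstrom $21,400. Remaining pool $46,995.
Remaining pool split over remaining ownership shares 11,473: Haddad 12,333.47 → $12,335; Nwosu 12,153.24 → $12,155; Vance 3,772.54 → $3,775; Marchetti 18,735.74 → $18,735.
Rounding difference −$5 applied to Marchetti → $18,730.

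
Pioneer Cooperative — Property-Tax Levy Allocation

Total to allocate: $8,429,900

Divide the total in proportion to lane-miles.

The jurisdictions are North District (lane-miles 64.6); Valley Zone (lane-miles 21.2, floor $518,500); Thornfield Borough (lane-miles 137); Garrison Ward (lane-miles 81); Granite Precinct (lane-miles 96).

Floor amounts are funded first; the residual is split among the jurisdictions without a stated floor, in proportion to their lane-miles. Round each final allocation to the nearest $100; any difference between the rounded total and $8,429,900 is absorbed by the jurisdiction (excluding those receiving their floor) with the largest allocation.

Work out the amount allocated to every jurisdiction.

North District: $1,349,900 | Valley Zone: $518,500 | Thornfield Borough: $2,862,800 | Garrison Ward: $1,692,600 | Granite Precinct: $2,006,100

Fund the minimums — Valley Zone $518,500. Remaining pool $7,911,400.
Remaining pool split over remaining lane-miles 378.6: North District 1,349,911.36 → $1,349,900; Thornfield Borough 2,862,815.11 → $2,862,800; Garrison Ward 1,692,613.31 → $1,692,600; Granite Precinct 2,006,060.22 → $2,006,100.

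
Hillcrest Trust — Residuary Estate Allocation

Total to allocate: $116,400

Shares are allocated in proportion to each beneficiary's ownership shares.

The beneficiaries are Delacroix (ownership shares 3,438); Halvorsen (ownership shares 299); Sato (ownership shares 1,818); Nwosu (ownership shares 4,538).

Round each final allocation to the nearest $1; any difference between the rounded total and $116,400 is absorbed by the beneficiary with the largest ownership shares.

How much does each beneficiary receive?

Ownership shares total: 3,438 + 299 + 1,818 + 4,538 = 10,093.
Unrounded shares: Delacroix 39,649.58; Halvorsen 3,448.29; Sato 20,966.53; Nwosu 52,335.60.
After rounding ($1): Delacroix $39,650; Halvorsen $3,448; Sato $20,967; Nwosu $52,336. Sum = $116,401.
Difference $116,400 − $116,401 = −$1 applied to largest ownership shares (Nwosu): Nwosu becomes $52,335.

Delacroix: $39,650 | Halvorsen: $3,448 | Sato: $20,967 | Nwosu: $52,335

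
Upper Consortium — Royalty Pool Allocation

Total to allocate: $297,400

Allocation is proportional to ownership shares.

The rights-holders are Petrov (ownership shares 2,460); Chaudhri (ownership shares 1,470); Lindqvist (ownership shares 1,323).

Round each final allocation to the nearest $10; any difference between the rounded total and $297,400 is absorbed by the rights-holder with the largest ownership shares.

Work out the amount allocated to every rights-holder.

Total ownership shares = 5,253.
Pro-rata amounts: Petrov 2,460/5,253 × $297,400 = 139,273.56; Chaudhri 1,470/5,253 × $297,400 = 83,224.44; Lindqvist 1,323/5,253 × $297,400 = 74,902.00.
After rounding ($10): Petrov $139,270; Chaudhri $83,220; Lindqvist $74,900. Sum = $297,390.
Difference $297,400 − $297,390 = +$10 applied to largest ownership shares (Petrov): Petrov becomes $139,280.

Petrov: $139,280; Chaudhri: $83,220; Lindqvist: $74,900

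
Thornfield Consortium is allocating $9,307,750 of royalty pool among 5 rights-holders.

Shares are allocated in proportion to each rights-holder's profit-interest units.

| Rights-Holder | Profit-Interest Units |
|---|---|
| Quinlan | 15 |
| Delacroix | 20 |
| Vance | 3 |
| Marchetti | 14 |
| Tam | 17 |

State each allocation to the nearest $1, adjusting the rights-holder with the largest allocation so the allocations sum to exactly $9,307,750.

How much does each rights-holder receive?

Quinlan: $2,023,424; Delacroix: $2,697,898; Vance: $404,685; Marchetti: $1,888,529; Tam: $2,293,214

Total profit-interest units = 69.
Pro-rata amounts: Quinlan 15/69 × $9,307,750 = 2,023,423.91; Delacroix 20/69 × $9,307,750 = 2,697,898.55; Vance 3/69 × $9,307,750 = 404,684.78; Marchetti 14/69 × $9,307,750 = 1,888,528.99; Tam 17/69 × $9,307,750 = 2,293,213.77.
After rounding ($1): Quinlan $2,023,424; Delacroix $2,697,899; Vance $404,685; Marchetti $1,888,529; Tam $2,293,214. Sum = $9,307,751.
Difference $9,307,750 − $9,307,751 = −$1 applied to largest allocation (Delacroix): Delacroix becomes $2,697,898.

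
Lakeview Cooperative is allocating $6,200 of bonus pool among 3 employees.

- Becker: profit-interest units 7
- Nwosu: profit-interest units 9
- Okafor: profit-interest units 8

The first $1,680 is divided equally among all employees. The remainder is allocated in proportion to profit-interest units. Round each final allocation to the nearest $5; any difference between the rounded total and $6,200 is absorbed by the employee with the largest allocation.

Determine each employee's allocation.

Becker: $1,880 · Nwosu: $2,255 · Okafor: $2,065

Equal tier: $1,680 ÷ 3 = $560 apiece.
Remainder $4,520 by profit-interest units (total 24): Becker 1,318.33 → $1,320; Nwosu 1,695.00 → $1,695; Okafor 1,506.67 → $1,505.
Totals: Becker $560 + $1,320 = $1,880; Nwosu $560 + $1,695 = $2,255; Okafor $560 + $1,505 = $2,065.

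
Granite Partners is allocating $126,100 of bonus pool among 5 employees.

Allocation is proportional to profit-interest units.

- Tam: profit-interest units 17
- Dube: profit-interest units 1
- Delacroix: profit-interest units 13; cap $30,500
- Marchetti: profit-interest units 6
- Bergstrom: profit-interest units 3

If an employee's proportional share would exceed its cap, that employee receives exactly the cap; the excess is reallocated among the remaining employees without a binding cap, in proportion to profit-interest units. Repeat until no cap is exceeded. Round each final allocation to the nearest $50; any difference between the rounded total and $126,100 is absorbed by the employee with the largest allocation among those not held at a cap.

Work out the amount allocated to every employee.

Tam: $60,200 | Dube: $3,550 | Delacroix: $30,500 | Marchetti: $21,250 | Bergstrom: $10,600

Sum of profit-interest units: 40.
Pro-rata shares before constraints: Tam 53,592.50; Dube 3,152.50; Delacroix 40,982.50; Marchetti 18,915.00; Bergstrom 9,457.50.
Capped: Delacroix ($30,500); balance $95,600 reallocated over remaining profit-interest units 27.
Shares after redistribution: Tam 60,192.59 → $60,200; Dube 3,540.74 → $3,550; Marchetti 21,244.44 → $21,250; Bergstrom 10,622.22 → $10,600.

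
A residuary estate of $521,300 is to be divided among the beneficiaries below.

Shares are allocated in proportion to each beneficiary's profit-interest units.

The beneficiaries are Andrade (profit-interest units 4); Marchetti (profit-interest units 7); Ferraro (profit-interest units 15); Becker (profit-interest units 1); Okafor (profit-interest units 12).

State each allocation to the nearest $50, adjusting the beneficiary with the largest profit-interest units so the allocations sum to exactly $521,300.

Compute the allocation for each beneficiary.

Andrade: $53,450 | Marchetti: $93,550 | Ferraro: $200,550 | Becker: $13,350 | Okafor: $160,400

Profit-interest units total: 39.
Raw shares: Andrade 4/39 × $521,300 = 53,466.67; Marchetti 7/39 × $521,300 = 93,566.67; Ferraro 15/39 × $521,300 = 200,500.00; Becker 1/39 × $521,300 = 13,366.67; Okafor 12/39 × $521,300 = 160,400.00.
Rounded to nearest $50: Andrade $53,450; Marchetti $93,550; Ferraro $200,500; Becker $13,350; Okafor $160,400. Sum = $521,250.
Difference $521,300 − $521,250 = +$50 applied to largest profit-interest units (Ferraro): Ferraro becomes $200,550.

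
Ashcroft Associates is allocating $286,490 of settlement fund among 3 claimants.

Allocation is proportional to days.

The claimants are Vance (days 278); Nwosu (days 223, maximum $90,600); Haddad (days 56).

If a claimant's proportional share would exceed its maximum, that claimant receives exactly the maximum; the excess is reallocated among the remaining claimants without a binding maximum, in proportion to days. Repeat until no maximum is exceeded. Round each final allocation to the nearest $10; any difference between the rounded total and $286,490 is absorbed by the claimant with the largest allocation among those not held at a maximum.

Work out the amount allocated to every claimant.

Combined days = 557.
Unconstrained shares: Vance 142,987.83; Nwosu 114,698.87; Haddad 28,803.30.
Held at cap: Nwosu ($90,600); remaining pool $195,890 reallocated over remaining days 334.
Remaining shares: Vance 163,046.17 → $163,050; Haddad 32,843.83 → $32,840.

Vance: $163,050 · Nwosu: $90,600 · Haddad: $32,840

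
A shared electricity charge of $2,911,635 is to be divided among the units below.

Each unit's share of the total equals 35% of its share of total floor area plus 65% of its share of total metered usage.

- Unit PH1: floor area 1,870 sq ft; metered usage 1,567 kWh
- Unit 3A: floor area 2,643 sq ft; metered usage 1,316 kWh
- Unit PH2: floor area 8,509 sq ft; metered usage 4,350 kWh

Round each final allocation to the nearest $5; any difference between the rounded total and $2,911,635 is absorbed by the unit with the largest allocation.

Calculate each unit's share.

Unit PH1: $556,360 · Unit 3A: $551,175 · Unit PH2: $1,804,100

Floor area total 13,022; metered usage total 7,233.
Composite weights (35% floor area + 65% metered usage): Unit PH1 0.1911; Unit 3A 0.1893; Unit PH2 0.6196.
Proportional shares: Unit PH1 556,357.98; Unit 3A 551,175.39; Unit PH2 1,804,101.63.
Rounded to nearest $5: Unit PH1 $556,360; Unit 3A $551,175; Unit PH2 $1,804,100. Sum = $2,911,635.
No rounding difference to absorb.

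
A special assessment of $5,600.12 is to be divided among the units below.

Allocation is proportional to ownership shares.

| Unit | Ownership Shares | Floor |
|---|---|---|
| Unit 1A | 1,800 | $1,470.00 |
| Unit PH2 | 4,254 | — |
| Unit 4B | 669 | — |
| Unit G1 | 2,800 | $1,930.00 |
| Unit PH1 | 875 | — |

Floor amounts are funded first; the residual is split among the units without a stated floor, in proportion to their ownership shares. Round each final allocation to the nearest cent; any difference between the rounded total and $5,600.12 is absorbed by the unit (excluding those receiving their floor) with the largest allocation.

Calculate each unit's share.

Minimums first: Unit 1A $1,470.00; Unit G1 $1,930.00. Remaining pool $2,200.12.
Remaining pool split over remaining ownership shares 5,798: Unit PH2 1,614.2309 → $1,614.23; Unit 4B 253.8600 → $253.86; Unit PH1 332.0291 → $332.03.

Unit 1A: $1,470.00 · Unit PH2: $1,614.23 · Unit 4B: $253.86 · Unit G1: $1,930.00 · Unit PH1: $332.03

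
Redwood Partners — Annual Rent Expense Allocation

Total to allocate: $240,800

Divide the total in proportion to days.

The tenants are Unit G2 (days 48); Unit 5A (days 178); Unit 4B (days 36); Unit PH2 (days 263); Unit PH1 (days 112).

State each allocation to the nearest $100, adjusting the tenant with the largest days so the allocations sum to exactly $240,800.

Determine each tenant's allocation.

Unit G2: $18,100 | Unit 5A: $67,300 | Unit 4B: $13,600 | Unit PH2: $99,500 | Unit PH1: $42,300

Sum of days: 637.
Pro-rata amounts: Unit G2 48/637 × $240,800 = 18,145.05; Unit 5A 178/637 × $240,800 = 67,287.91; Unit 4B 36/637 × $240,800 = 13,608.79; Unit PH2 263/637 × $240,800 = 99,419.78; Unit PH1 112/637 × $240,800 = 42,338.46.
At nearest $100: Unit G2 $18,100; Unit 5A $67,300; Unit 4B $13,600; Unit PH2 $99,400; Unit PH1 $42,300. Sum = $240,700.
Difference $240,800 − $240,700 = +$100 applied to largest days (Unit PH2): Unit PH2 becomes $99,500.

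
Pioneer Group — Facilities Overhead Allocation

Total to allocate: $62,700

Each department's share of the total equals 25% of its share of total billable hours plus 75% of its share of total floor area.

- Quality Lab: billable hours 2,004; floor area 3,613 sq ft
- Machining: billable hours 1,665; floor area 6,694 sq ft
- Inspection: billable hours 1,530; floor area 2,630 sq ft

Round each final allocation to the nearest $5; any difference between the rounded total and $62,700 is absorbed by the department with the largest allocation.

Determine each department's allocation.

Quality Lab: $19,175 | Machining: $29,350 | Inspection: $14,175

Billable hours total 5,199; floor area total 12,937.
Blended shares (25% billable hours + 75% floor area): Quality Lab 0.3058; Machining 0.4681; Inspection 0.2260.
Raw shares: Quality Lab 19,175.04; Machining 29,352.15; Inspection 14,172.80.
Rounded to nearest $5: Quality Lab $19,175; Machining $29,350; Inspection $14,175. Sum = $62,700.
No rounding difference to absorb.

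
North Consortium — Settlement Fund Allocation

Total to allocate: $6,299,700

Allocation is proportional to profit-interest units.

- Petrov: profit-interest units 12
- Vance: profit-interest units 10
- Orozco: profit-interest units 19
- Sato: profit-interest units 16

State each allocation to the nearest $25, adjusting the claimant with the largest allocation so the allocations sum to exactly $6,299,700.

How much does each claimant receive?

Petrov: $1,326,250 · Vance: $1,105,200 · Orozco: $2,099,925 · Sato: $1,768,325

Total profit-interest units = 57.
Pro-rata amounts: Petrov 12/57 × $6,299,700 = 1,326,252.63; Vance 10/57 × $6,299,700 = 1,105,210.53; Orozco 19/57 × $6,299,700 = 2,099,900.00; Sato 16/57 × $6,299,700 = 1,768,336.84.
After rounding ($25): Petrov $1,326,250; Vance $1,105,200; Orozco $2,099,900; Sato $1,768,325. Sum = $6,299,675.
Difference $6,299,700 − $6,299,675 = +$25 applied to largest allocation (Orozco): Orozco becomes $2,099,925.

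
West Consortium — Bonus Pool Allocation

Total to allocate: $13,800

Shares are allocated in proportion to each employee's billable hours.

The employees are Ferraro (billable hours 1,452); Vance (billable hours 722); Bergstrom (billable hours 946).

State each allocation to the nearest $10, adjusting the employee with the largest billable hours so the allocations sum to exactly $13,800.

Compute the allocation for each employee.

Ferraro: $6,430; Vance: $3,190; Bergstrom: $4,180

Sum of billable hours: 3,120.
Unrounded shares: Ferraro 1,452/3,120 × $13,800 = 6,422.31; Vance 722/3,120 × $13,800 = 3,193.46; Bergstrom 946/3,120 × $13,800 = 4,184.23.
At nearest $10: Ferraro $6,420; Vance $3,190; Bergstrom $4,180. Sum = $13,790.
Difference $13,800 − $13,790 = +$10 applied to largest billable hours (Ferraro): Ferraro becomes $6,430.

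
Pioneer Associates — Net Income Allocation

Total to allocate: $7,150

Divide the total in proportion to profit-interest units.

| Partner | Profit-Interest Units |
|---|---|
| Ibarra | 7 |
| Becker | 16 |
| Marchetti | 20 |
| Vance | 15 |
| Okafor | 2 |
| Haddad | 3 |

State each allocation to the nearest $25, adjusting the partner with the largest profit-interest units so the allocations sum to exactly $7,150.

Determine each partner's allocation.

Ibarra: $800 · Becker: $1,825 · Marchetti: $2,250 · Vance: $1,700 · Okafor: $225 · Haddad: $350

Sum of profit-interest units: 63.
Raw shares: Ibarra 7/63 × $7,150 = 794.44; Becker 16/63 × $7,150 = 1,815.87; Marchetti 20/63 × $7,150 = 2,269.84; Vance 15/63 × $7,150 = 1,702.38; Okafor 2/63 × $7,150 = 226.98; Haddad 3/63 × $7,150 = 340.48.
After rounding ($25): Ibarra $800; Becker $1,825; Marchetti $2,275; Vance $1,700; Okafor $225; Haddad $350. Sum = $7,175.
Difference $7,150 − $7,175 = −$25 applied to largest profit-interest units (Marchetti): Marchetti becomes $2,250.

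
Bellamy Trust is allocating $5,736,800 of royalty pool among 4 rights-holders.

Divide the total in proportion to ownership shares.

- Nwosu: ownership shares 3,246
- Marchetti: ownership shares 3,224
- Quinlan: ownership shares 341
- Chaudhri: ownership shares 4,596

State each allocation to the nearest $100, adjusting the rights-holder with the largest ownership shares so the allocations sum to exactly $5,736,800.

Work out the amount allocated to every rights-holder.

Ownership shares total: 3,246 + 3,224 + 341 + 4,596 = 11,407.
Raw shares: Nwosu 1,632,475.92; Marchetti 1,621,411.69; Quinlan 171,495.47; Chaudhri 2,311,416.92.
At nearest $100: Nwosu $1,632,500; Marchetti $1,621,400; Quinlan $171,500; Chaudhri $2,311,400. Sum = $5,736,800.
Rounded total matches; no reconciliation needed.

Nwosu: $1,632,500 | Marchetti: $1,621,400 | Quinlan: $171,500 | Chaudhri: $2,311,400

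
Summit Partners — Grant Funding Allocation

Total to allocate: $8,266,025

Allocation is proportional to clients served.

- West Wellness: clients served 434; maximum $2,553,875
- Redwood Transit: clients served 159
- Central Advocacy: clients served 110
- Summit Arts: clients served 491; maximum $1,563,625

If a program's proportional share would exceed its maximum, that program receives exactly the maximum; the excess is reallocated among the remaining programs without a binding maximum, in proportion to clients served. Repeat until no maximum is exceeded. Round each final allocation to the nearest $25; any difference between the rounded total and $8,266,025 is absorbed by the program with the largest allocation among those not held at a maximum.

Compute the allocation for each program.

Clients served total: 1,194.
Unconstrained shares: West Wellness 3,004,568.55; Redwood Transit 1,100,752.07; Central Advocacy 761,526.59; Summit Arts 3,399,177.78.
Held at cap: West Wellness ($2,553,875), Summit Arts ($1,563,625); balance $4,148,525 reallocated over remaining clients served 269.
Remaining shares: Redwood Transit 2,452,102.14 → $2,452,100; Central Advocacy 1,696,422.86 → $1,696,425.

West Wellness: $2,553,875; Redwood Transit: $2,452,100; Central Advocacy: $1,696,425; Summit Arts: $1,563,625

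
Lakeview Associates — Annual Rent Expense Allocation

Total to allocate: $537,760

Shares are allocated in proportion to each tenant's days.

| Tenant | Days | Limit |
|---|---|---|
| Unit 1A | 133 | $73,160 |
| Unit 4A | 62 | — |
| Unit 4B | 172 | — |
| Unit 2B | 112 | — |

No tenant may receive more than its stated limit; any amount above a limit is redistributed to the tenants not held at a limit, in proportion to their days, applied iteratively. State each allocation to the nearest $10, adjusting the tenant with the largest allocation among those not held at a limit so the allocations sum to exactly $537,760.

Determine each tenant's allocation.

Unit 1A: $73,160; Unit 4A: $83,250; Unit 4B: $230,960; Unit 2B: $150,390

Sum of days: 479.
Unconstrained shares: Unit 1A 149,315.41; Unit 4A 69,605.68; Unit 4B 193,099.62; Unit 2B 125,739.29.
Held at cap: Unit 1A ($73,160); remaining pool $464,600 reallocated over remaining days 346.
Redistributed shares: Unit 4A 83,252.02 → $83,250; Unit 4B 230,957.23 → $230,960; Unit 2B 150,390.75 → $150,390.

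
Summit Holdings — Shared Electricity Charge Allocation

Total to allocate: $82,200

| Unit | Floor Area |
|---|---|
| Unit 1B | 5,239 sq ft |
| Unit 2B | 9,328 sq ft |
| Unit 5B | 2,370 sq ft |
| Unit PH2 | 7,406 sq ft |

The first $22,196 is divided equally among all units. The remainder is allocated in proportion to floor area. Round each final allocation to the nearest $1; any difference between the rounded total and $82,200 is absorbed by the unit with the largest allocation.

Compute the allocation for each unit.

Unit 1B: $18,463; Unit 2B: $28,542; Unit 5B: $11,391; Unit PH2: $23,804

$22,196 shared equally gives $5,549 per unit.
Remainder $60,004 by floor area (total 24,343): Unit 1B 12,913.81 → $12,914; Unit 2B 22,992.95 → $22,993; Unit 5B 5,841.90 → $5,842; Unit PH2 18,255.34 → $18,255.
Totals: Unit 1B $5,549 + $12,914 = $18,463; Unit 2B $5,549 + $22,993 = $28,542; Unit 5B $5,549 + $5,842 = $11,391; Unit PH2 $5,549 + $18,255 = $23,804.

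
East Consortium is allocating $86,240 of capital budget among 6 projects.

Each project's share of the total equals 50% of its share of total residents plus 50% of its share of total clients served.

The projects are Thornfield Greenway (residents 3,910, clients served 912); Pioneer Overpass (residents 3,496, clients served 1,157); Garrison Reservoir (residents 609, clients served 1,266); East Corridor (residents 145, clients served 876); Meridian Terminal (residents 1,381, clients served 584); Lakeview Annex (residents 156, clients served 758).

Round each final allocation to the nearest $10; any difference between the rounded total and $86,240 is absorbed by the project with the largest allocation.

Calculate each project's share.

Thornfield Greenway: $24,470 · Pioneer Overpass: $24,520 · Garrison Reservoir: $12,540 · East Corridor: $7,450 · Meridian Terminal: $10,680 · Lakeview Annex: $6,580

Residents total 9,697; clients served total 5,553.
Blended shares (50% residents + 50% clients served): Thornfield Greenway 0.2837; Pioneer Overpass 0.2844; Garrison Reservoir 0.1454; East Corridor 0.0864; Meridian Terminal 0.1238; Lakeview Annex 0.0763.
Proportional shares: Thornfield Greenway 24,468.58; Pioneer Overpass 24,530.09; Garrison Reservoir 12,538.77; East Corridor 7,447.07; Meridian Terminal 10,675.80; Lakeview Annex 6,579.69.
After rounding ($10): Thornfield Greenway $24,470; Pioneer Overpass $24,530; Garrison Reservoir $12,540; East Corridor $7,450; Meridian Terminal $10,680; Lakeview Annex $6,580. Sum = $86,250.
Difference $86,240 − $86,250 = −$10 applied to largest allocation (Pioneer Overpass): Pioneer Overpass becomes $24,520.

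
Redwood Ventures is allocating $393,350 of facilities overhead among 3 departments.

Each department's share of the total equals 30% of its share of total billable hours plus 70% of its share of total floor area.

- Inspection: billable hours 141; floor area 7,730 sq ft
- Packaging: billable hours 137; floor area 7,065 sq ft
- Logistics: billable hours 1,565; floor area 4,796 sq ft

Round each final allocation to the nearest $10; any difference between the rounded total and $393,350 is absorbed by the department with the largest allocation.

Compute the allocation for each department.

Billable hours total 1,843; floor area total 19,591.
Combined weights (30% billable hours + 70% floor area): Inspection 0.2991; Packaging 0.2747; Logistics 0.4261.
Unrounded shares: Inspection 117,670.64; Packaging 108,068.17; Logistics 167,611.19.
Rounded to nearest $10: Inspection $117,670; Packaging $108,070; Logistics $167,610. Sum = $393,350.
Rounded total matches; no reconciliation needed.

Inspection: $117,670 · Packaging: $108,070 · Logistics: $167,610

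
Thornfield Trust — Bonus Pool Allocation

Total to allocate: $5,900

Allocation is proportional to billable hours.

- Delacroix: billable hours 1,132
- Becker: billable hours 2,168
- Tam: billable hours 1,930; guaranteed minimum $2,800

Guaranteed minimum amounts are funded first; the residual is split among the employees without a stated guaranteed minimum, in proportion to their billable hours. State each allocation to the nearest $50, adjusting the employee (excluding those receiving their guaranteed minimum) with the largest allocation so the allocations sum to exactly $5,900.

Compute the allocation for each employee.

Minimums first: Tam $2,800. Balance $3,100.
Balance split over remaining billable hours 3,300: Delacroix 1,063.39 → $1,050; Becker 2,036.61 → $2,050.

Delacroix: $1,050 · Becker: $2,050 · Tam: $2,800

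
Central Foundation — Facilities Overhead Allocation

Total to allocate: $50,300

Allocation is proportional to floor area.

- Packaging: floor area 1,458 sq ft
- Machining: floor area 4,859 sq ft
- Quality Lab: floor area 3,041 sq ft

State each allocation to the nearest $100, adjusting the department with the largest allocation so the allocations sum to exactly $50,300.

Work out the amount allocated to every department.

Packaging: $7,800; Machining: $26,200; Quality Lab: $16,300

Total floor area = 9,358.
Raw shares: Packaging 1,458/9,358 × $50,300 = 7,836.87; Machining 4,859/9,358 × $50,300 = 26,117.51; Quality Lab 3,041/9,358 × $50,300 = 16,345.62.
At nearest $100: Packaging $7,800; Machining $26,100; Quality Lab $16,300. Sum = $50,200.
Difference $50,300 − $50,200 = +$100 applied to largest allocation (Machining): Machining becomes $26,200.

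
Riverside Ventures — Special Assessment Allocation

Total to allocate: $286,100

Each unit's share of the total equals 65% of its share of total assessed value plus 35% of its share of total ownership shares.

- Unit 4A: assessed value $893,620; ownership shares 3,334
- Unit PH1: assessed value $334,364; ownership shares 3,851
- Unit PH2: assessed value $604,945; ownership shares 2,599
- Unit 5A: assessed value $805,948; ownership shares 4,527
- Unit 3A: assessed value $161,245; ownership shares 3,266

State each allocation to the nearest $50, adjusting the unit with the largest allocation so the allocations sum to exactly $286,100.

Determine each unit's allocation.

Assessed value total 2,800,122; ownership shares total 17,577.
Composite weights (65% assessed value + 35% ownership shares): Unit 4A 0.2738; Unit PH1 0.1543; Unit PH2 0.1922; Unit 5A 0.2772; Unit 3A 0.1025.
Proportional shares: Unit 4A 78,341.72; Unit PH1 44,145.07; Unit PH2 54,982.65; Unit 5A 79,315.59; Unit 3A 29,314.98.
Rounded to nearest $50: Unit 4A $78,350; Unit PH1 $44,150; Unit PH2 $55,000; Unit 5A $79,300; Unit 3A $29,300. Sum = $286,100.
Rounded total matches; no reconciliation needed.

Unit 4A: $78,350 · Unit PH1: $44,150 · Unit PH2: $55,000 · Unit 5A: $79,300 · Unit 3A: $29,300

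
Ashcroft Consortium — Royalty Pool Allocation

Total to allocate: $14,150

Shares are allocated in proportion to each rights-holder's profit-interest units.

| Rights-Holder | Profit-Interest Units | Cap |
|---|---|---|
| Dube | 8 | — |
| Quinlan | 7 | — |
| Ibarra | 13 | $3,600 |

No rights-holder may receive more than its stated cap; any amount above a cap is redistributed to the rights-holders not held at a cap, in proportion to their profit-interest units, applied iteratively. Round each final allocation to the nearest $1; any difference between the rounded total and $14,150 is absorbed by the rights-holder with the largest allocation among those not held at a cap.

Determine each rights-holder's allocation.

Combined profit-interest units = 28.
Pro-rata shares before constraints: Dube 4,042.86; Quinlan 3,537.50; Ibarra 6,569.64.
Capped: Ibarra ($3,600); balance $10,550 reallocated over remaining profit-interest units 15.
Remaining shares: Dube 5,626.67 → $5,627; Quinlan 4,923.33 → $4,923.

Dube: $5,627; Quinlan: $4,923; Ibarra: $3,600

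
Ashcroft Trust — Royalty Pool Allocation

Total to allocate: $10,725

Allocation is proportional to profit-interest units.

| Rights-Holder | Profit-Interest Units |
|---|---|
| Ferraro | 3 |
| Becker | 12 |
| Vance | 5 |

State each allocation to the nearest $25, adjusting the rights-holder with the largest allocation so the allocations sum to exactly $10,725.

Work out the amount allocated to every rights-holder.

Ferraro: $1,600; Becker: $6,450; Vance: $2,675

Combined profit-interest units = 20.
Proportional shares: Ferraro 3/20 × $10,725 = 1,608.75; Becker 12/20 × $10,725 = 6,435.00; Vance 5/20 × $10,725 = 2,681.25.
At nearest $25: Ferraro $1,600; Becker $6,425; Vance $2,675. Sum = $10,700.
Difference $10,725 − $10,700 = +$25 applied to largest allocation (Becker): Becker becomes $6,450.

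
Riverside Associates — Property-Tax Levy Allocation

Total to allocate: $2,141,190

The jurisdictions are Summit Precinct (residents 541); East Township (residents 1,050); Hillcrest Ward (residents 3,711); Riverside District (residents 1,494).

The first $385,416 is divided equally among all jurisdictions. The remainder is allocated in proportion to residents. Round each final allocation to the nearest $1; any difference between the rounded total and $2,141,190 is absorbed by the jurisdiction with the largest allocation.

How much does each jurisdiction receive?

$385,416 shared equally gives $96,354 per jurisdiction.
Remainder $1,755,774 by residents (total 6,796): Summit Precinct 139,769.53 → $139,770; East Township 271,271.73 → $271,272; Hillcrest Ward 958,751.81 → $958,752; Riverside District 385,980.92 → $385,981.
Rounding difference −$1 on remainder applied to Hillcrest Ward.
Totals: Summit Precinct $96,354 + $139,770 = $236,124; East Township $96,354 + $271,272 = $367,626; Hillcrest Ward $96,354 + $958,751 = $1,055,105; Riverside District $96,354 + $385,981 = $482,335.

Summit Precinct: $236,124 · East Township: $367,626 · Hillcrest Ward: $1,055,105 · Riverside District: $482,335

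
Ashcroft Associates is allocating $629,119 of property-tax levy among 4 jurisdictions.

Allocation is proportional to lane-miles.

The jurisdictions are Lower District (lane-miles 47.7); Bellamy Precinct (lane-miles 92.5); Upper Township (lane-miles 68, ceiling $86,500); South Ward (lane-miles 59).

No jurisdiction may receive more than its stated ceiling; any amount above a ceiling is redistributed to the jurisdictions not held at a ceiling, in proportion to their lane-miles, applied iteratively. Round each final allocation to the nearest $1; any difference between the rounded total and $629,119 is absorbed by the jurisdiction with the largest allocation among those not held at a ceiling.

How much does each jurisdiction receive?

Lower District: $129,934 · Bellamy Precinct: $251,970 · Upper Township: $86,500 · South Ward: $160,715

Total lane-miles = 267.2.
Proportional shares (ignoring caps): Lower District 112,309.04; Bellamy Precinct 217,790.07; Upper Township 160,105.13; South Ward 138,914.75.
Capped: Upper Township ($86,500); remaining pool $542,619 reallocated over remaining lane-miles 199.2.
Shares after redistribution: Lower District 129,934.37 → $129,934; Bellamy Precinct 251,969.16 → $251,969; South Ward 160,715.47 → $160,715.
Rounding difference +$1 applied to Bellamy Precinct → $251,970.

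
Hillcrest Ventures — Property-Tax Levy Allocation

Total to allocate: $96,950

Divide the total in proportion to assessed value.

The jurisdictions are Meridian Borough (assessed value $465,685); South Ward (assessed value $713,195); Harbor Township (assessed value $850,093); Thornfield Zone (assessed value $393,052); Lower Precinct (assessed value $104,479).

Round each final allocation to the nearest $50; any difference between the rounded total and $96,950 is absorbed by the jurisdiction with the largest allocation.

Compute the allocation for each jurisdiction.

Meridian Borough: $17,850 | South Ward: $27,350 | Harbor Township: $32,650 | Thornfield Zone: $15,100 | Lower Precinct: $4,000

Total assessed value = 2,526,504.
Pro-rata amounts: Meridian Borough 465,685/2,526,504 × $96,950 = 17,869.82; South Ward 713,195/2,526,504 × $96,950 = 27,367.56; Harbor Township 850,093/2,526,504 × $96,950 = 32,620.77; Thornfield Zone 393,052/2,526,504 × $96,950 = 15,082.66; Lower Precinct 104,479/2,526,504 × $96,950 = 4,009.19.
After rounding ($50): Meridian Borough $17,850; South Ward $27,350; Harbor Township $32,600; Thornfield Zone $15,100; Lower Precinct $4,000. Sum = $96,900.
Difference $96,950 − $96,900 = +$50 applied to largest allocation (Harbor Township): Harbor Township becomes $32,650.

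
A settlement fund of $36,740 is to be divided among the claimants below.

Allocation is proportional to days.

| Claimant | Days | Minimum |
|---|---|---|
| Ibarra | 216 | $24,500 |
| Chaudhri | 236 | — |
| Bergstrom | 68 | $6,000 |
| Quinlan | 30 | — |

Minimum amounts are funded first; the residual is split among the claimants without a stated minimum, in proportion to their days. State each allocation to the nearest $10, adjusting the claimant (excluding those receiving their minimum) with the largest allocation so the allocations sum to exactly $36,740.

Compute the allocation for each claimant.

Ibarra: $24,500; Chaudhri: $5,540; Bergstrom: $6,000; Quinlan: $700

Guaranteed amounts: Ibarra $24,500; Bergstrom $6,000. Balance $6,240.
Balance split over remaining days 266: Chaudhri 5,536.24 → $5,540; Quinlan 703.76 → $700.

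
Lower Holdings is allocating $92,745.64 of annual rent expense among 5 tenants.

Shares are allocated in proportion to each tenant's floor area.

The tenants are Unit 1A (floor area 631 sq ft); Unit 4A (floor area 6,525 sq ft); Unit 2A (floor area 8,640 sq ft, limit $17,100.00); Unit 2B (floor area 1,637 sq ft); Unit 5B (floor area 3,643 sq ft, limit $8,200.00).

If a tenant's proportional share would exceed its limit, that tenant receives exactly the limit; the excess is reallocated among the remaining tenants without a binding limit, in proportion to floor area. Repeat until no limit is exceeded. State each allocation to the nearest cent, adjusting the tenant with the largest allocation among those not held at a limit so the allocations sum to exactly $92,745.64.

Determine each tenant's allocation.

Unit 1A: $4,840.01; Unit 4A: $50,049.22; Unit 2A: $17,100.00; Unit 2B: $12,556.41; Unit 5B: $8,200.00

Floor area total: 21,076.
Proportional shares (ignoring caps): Unit 1A 2,776.7365; Unit 4A 28,713.4798; Unit 2A 38,020.6078; Unit 2B 7,203.6730; Unit 5B 16,031.1428.
Capped: Unit 2A ($17,100.00), Unit 5B ($8,200.00); residual $67,445.64 reallocated over remaining floor area 8,793.
Remaining shares: Unit 1A 4,840.0090 → $4,840.01; Unit 4A 50,049.2211 → $50,049.22; Unit 2B 12,556.4099 → $12,556.41.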